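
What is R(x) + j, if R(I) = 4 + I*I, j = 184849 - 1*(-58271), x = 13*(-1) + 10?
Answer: 243133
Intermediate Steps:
x = -3 (x = -13 + 10 = -3)
j = 243120 (j = 184849 + 58271 = 243120)
R(I) = 4 + I²
R(x) + j = (4 + (-3)²) + 243120 = (4 + 9) + 243120 = 13 + 243120 = 243133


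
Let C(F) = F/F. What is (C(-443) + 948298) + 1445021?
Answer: 2393320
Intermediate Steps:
C(F) = 1
(C(-443) + 948298) + 1445021 = (1 + 948298) + 1445021 = 948299 + 1445021 = 2393320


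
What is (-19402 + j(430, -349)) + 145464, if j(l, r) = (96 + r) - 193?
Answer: 125616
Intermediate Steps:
j(l, r) = -97 + r
(-19402 + j(430, -349)) + 145464 = (-19402 + (-97 - 349)) + 145464 = (-19402 - 446) + 145464 = -19848 + 145464 = 125616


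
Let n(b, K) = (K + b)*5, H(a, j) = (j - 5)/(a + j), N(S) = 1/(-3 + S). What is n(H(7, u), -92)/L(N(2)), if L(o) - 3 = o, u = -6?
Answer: -515/2 ≈ -257.50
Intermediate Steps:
H(a, j) = (-5 + j)/(a + j)
n(b, K) = 5*K + 5*b
L(o) = 3 + o
n(H(7, u), -92)/L(N(2)) = (5*(-92) + 5*((-5 - 6)/(7 - 6)))/(3 + 1/(-3 + 2)) = (-460 + 5*(-11/1))/(3 + 1/(-1)) = (-460 + 5*(1*(-11)))/(3 - 1) = (-460 + 5*(-11))/2 = (-460 - 55)*(½) = -515*½ = -515/2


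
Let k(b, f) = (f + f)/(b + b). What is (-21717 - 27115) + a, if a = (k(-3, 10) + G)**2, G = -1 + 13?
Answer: -438812/9 ≈ -48757.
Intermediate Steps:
k(b, f) = f/b (k(b, f) = (2*f)/((2*b)) = (2*f)*(1/(2*b)) = f/b)
G = 12
a = 676/9 (a = (10/(-3) + 12)**2 = (10*(-1/3) + 12)**2 = (-10/3 + 12)**2 = (26/3)**2 = 676/9 ≈ 75.111)
(-21717 - 27115) + a = (-21717 - 27115) + 676/9 = -48832 + 676/9 = -438812/9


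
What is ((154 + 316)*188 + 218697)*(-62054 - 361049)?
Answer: -129916737871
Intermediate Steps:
((154 + 316)*188 + 218697)*(-62054 - 361049) = (470*188 + 218697)*(-423103) = (88360 + 218697)*(-423103) = 307057*(-423103) = -129916737871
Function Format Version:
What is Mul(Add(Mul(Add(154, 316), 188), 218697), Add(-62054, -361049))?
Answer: -129916737871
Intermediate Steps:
Mul(Add(Mul(Add(154, 316), 188), 218697), Add(-62054, -361049)) = Mul(Add(Mul(470, 188), 218697), -423103) = Mul(Add(88360, 218697), -423103) = Mul(307057, -423103) = -129916737871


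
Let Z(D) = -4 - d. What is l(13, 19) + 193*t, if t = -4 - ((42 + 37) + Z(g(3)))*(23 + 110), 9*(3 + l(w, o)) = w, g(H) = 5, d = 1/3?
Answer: -17256530/9 ≈ -1.9174e+6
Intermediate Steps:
d = ⅓ ≈ 0.33333
l(w, o) = -3 + w/9
Z(D) = -13/3 (Z(D) = -4 - 1*⅓ = -4 - ⅓ = -13/3)
t = -29804/3 (t = -4 - ((42 + 37) - 13/3)*(23 + 110) = -4 - (79 - 13/3)*133 = -4 - 224*133/3 = -4 - 1*29792/3 = -4 - 29792/3 = -29804/3 ≈ -9934.7)
l(13, 19) + 193*t = (-3 + (⅑)*13) + 193*(-29804/3) = (-3 + 13/9) - 5752172/3 = -14/9 - 5752172/3 = -17256530/9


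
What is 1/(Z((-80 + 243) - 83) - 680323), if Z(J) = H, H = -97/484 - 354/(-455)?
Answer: -220220/149820603859 ≈ -1.4699e-6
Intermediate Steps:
H = 127201/220220 (H = -97*1/484 - 354*(-1/455) = -97/484 + 354/455 = 127201/220220 ≈ 0.57761)
Z(J) = 127201/220220
1/(Z((-80 + 243) - 83) - 680323) = 1/(127201/220220 - 680323) = 1/(-149820603859/220220) = -220220/149820603859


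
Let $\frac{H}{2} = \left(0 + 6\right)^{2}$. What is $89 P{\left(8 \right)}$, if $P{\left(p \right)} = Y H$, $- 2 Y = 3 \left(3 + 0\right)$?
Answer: $-28836$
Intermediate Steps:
$Y = - \frac{9}{2}$ ($Y = - \frac{3 \left(3 + 0\right)}{2} = - \frac{3 \cdot 3}{2} = \left(- \frac{1}{2}\right) 9 = - \frac{9}{2} \approx -4.5$)
$H = 72$ ($H = 2 \left(0 + 6\right)^{2} = 2 \cdot 6^{2} = 2 \cdot 36 = 72$)
$P{\left(p \right)} = -324$ ($P{\left(p \right)} = \left(- \frac{9}{2}\right) 72 = -324$)
$89 P{\left(8 \right)} = 89 \left(-324\right) = -28836$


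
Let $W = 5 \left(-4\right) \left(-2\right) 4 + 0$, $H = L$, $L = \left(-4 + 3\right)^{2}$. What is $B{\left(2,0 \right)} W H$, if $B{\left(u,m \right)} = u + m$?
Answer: $320$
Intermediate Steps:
$B{\left(u,m \right)} = m + u$
$L = 1$ ($L = \left(-1\right)^{2} = 1$)
$H = 1$
$W = 160$ ($W = 5 \cdot 8 \cdot 4 + 0 = 5 \cdot 32 + 0 = 160 + 0 = 160$)
$B{\left(2,0 \right)} W H = \left(0 + 2\right) 160 \cdot 1 = 2 \cdot 160 \cdot 1 = 320 \cdot 1 = 320$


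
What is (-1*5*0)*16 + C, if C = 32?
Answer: 32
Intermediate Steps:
(-1*5*0)*16 + C = (-1*5*0)*16 + 32 = -5*0*16 + 32 = 0*16 + 32 = 0 + 32 = 32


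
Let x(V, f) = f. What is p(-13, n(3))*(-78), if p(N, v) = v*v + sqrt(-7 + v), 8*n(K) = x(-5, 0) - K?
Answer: -351/32 - 39*I*sqrt(118)/2 ≈ -10.969 - 211.82*I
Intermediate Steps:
n(K) = -K/8 (n(K) = (0 - K)/8 = (-K)/8 = -K/8)
p(N, v) = v**2 + sqrt(-7 + v)
p(-13, n(3))*(-78) = ((-1/8*3)**2 + sqrt(-7 - 1/8*3))*(-78) = ((-3/8)**2 + sqrt(-7 - 3/8))*(-78) = (9/64 + sqrt(-59/8))*(-78) = (9/64 + I*sqrt(118)/4)*(-78) = -351/32 - 39*I*sqrt(118)/2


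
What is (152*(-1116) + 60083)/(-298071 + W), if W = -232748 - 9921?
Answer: 109549/540740 ≈ 0.20259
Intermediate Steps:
W = -242669
(152*(-1116) + 60083)/(-298071 + W) = (152*(-1116) + 60083)/(-298071 - 242669) = (-169632 + 60083)/(-540740) = -109549*(-1/540740) = 109549/540740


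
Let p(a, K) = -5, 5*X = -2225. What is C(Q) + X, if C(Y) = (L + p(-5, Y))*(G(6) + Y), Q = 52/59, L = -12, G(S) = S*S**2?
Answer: -243787/59 ≈ -4132.0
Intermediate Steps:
X = -445 (X = (1/5)*(-2225) = -445)
G(S) = S**3
Q = 52/59 (Q = 52*(1/59) = 52/59 ≈ 0.88136)
C(Y) = -3672 - 17*Y (C(Y) = (-12 - 5)*(6**3 + Y) = -17*(216 + Y) = -3672 - 17*Y)
C(Q) + X = (-3672 - 17*52/59) - 445 = (-3672 - 884/59) - 445 = -217532/59 - 445 = -243787/59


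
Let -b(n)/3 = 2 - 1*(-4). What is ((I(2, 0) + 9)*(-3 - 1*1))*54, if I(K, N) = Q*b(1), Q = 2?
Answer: 5832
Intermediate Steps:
b(n) = -18 (b(n) = -3*(2 - 1*(-4)) = -3*(2 + 4) = -3*6 = -18)
I(K, N) = -36 (I(K, N) = 2*(-18) = -36)
((I(2, 0) + 9)*(-3 - 1*1))*54 = ((-36 + 9)*(-3 - 1*1))*54 = -27*(-3 - 1)*54 = -27*(-4)*54 = 108*54 = 5832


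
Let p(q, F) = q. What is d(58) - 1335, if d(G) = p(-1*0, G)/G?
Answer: -1335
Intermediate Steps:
d(G) = 0 (d(G) = (-1*0)/G = 0/G = 0)
d(58) - 1335 = 0 - 1335 = -1335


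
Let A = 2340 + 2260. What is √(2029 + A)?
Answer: √6629 ≈ 81.419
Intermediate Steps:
A = 4600
√(2029 + A) = √(2029 + 4600) = √6629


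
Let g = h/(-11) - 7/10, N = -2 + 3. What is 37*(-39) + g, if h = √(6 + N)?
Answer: -14437/10 - √7/11 ≈ -1443.9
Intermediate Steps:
N = 1
h = √7 (h = √(6 + 1) = √7 ≈ 2.6458)
g = -7/10 - √7/11 (g = √7/(-11) - 7/10 = √7*(-1/11) - 7*⅒ = -√7/11 - 7/10 = -7/10 - √7/11 ≈ -0.94052)
37*(-39) + g = 37*(-39) + (-7/10 - √7/11) = -1443 + (-7/10 - √7/11) = -14437/10 - √7/11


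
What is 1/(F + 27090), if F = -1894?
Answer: 1/25196 ≈ 3.9689e-5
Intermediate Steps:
1/(F + 27090) = 1/(-1894 + 27090) = 1/25196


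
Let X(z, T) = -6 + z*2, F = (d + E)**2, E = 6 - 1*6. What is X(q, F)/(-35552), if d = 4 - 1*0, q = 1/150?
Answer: 449/2666400 ≈ 0.00016839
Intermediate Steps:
E = 0 (E = 6 - 6 = 0)
q = 1/150 ≈ 0.0066667
d = 4 (d = 4 + 0 = 4)
F = 16 (F = (4 + 0)**2 = 4**2 = 16)
X(z, T) = -6 + 2*z
X(q, F)/(-35552) = (-6 + 2*(1/150))/(-35552) = (-6 + 1/75)*(-1/35552) = -449/75*(-1/35552) = 449/2666400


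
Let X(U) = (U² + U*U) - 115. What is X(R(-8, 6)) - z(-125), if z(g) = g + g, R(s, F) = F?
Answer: 207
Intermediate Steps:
z(g) = 2*g
X(U) = -115 + 2*U² (X(U) = (U² + U²) - 115 = 2*U² - 115 = -115 + 2*U²)
X(R(-8, 6)) - z(-125) = (-115 + 2*6²) - 2*(-125) = (-115 + 2*36) - 1*(-250) = (-115 + 72) + 250 = -43 + 250 = 207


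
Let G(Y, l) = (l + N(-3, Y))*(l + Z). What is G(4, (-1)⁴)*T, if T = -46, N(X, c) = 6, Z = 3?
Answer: -1288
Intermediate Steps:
G(Y, l) = (3 + l)*(6 + l) (G(Y, l) = (l + 6)*(l + 3) = (6 + l)*(3 + l) = (3 + l)*(6 + l))
G(4, (-1)⁴)*T = (18 + ((-1)⁴)² + 9*(-1)⁴)*(-46) = (18 + 1² + 9*1)*(-46) = (18 + 1 + 9)*(-46) = 28*(-46) = -1288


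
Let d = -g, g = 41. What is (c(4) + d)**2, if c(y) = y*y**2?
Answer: 529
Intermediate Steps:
d = -41 (d = -1*41 = -41)
c(y) = y**3
(c(4) + d)**2 = (4**3 - 41)**2 = (64 - 41)**2 = 23**2 = 529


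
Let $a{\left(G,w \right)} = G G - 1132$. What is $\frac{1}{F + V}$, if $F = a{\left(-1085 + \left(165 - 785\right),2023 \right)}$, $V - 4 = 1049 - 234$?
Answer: $\frac{1}{2906712} \approx 3.4403 \cdot 10^{-7}$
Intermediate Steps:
$V = 819$ ($V = 4 + \left(1049 - 234\right) = 4 + 815 = 819$)
$a{\left(G,w \right)} = -1132 + G^{2}$ ($a{\left(G,w \right)} = G^{2} - 1132 = -1132 + G^{2}$)
$F = 2905893$ ($F = -1132 + \left(-1085 + \left(165 - 785\right)\right)^{2} = -1132 + \left(-1085 - 620\right)^{2} = -1132 + \left(-1705\right)^{2} = -1132 + 2907025 = 2905893$)
$\frac{1}{F + V} = \frac{1}{2905893 + 819} = \frac{1}{2906712}$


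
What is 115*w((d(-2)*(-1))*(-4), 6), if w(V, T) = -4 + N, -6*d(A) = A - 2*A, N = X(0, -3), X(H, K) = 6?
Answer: 230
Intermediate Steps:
N = 6
d(A) = A/6 (d(A) = -(A - 2*A)/6 = -(-1)*A/6 = A/6)
w(V, T) = 2 (w(V, T) = -4 + 6 = 2)
115*w((d(-2)*(-1))*(-4), 6) = 115*2 = 230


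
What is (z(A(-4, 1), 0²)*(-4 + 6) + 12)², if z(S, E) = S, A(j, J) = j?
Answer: 16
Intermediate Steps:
(z(A(-4, 1), 0²)*(-4 + 6) + 12)² = (-4*(-4 + 6) + 12)² = (-4*2 + 12)² = (-8 + 12)² = 4² = 16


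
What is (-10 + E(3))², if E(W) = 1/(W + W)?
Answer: 3481/36 ≈ 96.694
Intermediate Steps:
E(W) = 1/(2*W)
(-10 + E(3))² = (-10 + (½)/3)² = (-10 + (½)*(⅓))² = (-10 + ⅙)² = (-59/6)² = 3481/36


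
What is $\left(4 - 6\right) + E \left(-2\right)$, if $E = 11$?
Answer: $-24$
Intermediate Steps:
$\left(4 - 6\right) + E \left(-2\right) = \left(4 - 6\right) + 11 \left(-2\right) = \left(4 - 6\right) - 22 = -2 - 22 = -24$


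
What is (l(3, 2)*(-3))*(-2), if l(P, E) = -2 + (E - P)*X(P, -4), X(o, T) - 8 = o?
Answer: -78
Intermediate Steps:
X(o, T) = 8 + o
l(P, E) = -2 + (8 + P)*(E - P) (l(P, E) = -2 + (E - P)*(8 + P) = -2 + (8 + P)*(E - P))
(l(3, 2)*(-3))*(-2) = ((-2 + 2*(8 + 3) - 1*3*(8 + 3))*(-3))*(-2) = ((-2 + 2*11 - 1*3*11)*(-3))*(-2) = ((-2 + 22 - 33)*(-3))*(-2) = -13*(-3)*(-2) = 39*(-2) = -78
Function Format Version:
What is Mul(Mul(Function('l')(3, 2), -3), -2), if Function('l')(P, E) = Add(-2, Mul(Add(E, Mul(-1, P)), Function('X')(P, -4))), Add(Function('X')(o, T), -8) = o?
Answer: -78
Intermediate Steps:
Function('X')(o, T) = Add(8, o)
Function('l')(P, E) = Add(-2, Mul(Add(8, P), Add(E, Mul(-1, P)))) (Function('l')(P, E) = Add(-2, Mul(Add(E, Mul(-1, P)), Add(8, P))) = Add(-2, Mul(Add(8, P), Add(E, Mul(-1, P)))))
Mul(Mul(Function('l')(3, 2), -3), -2) = Mul(Mul(Add(-2, Mul(2, Add(8, 3)), Mul(-1, 3, Add(8, 3))), -3), -2) = Mul(Mul(Add(-2, Mul(2, 11), Mul(-1, 3, 11)), -3), -2) = Mul(Mul(Add(-2, 22, -33), -3), -2) = Mul(Mul(-13, -3), -2) = Mul(39, -2) = -78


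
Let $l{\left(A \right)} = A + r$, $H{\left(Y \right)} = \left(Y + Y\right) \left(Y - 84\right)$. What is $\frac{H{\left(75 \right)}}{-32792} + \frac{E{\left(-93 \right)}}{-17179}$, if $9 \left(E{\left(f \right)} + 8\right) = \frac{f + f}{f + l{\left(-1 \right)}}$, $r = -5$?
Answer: $\frac{3481900369}{83655064548} \approx 0.041622$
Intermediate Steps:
$H{\left(Y \right)} = 2 Y \left(-84 + Y\right)$
$l{\left(A \right)} = -5 + A$ ($l{\left(A \right)} = A - 5 = -5 + A$)
$E{\left(f \right)} = -8 + \frac{2 f}{9 \left(-6 + f\right)}$ ($E{\left(f \right)} = -8 + \frac{\left(f + f\right) \frac{1}{f - 6}}{9} = -8 + \frac{2 f \frac{1}{f - 6}}{9} = -8 + \frac{2 f \frac{1}{-6 + f}}{9} = -8 + \frac{2 f}{9 \left(-6 + f\right)}$)
$\frac{H{\left(75 \right)}}{-32792} + \frac{E{\left(-93 \right)}}{-17179} = \frac{2 \cdot 75 \left(-84 + 75\right)}{-32792} + \frac{\frac{2}{9} \frac{1}{-6 - 93} \left(216 - -3255\right)}{-17179} = 2 \cdot 75 \left(-9\right) \left(- \frac{1}{32792}\right) + \frac{2 \left(216 + 3255\right)}{9 \left(-99\right)} \left(- \frac{1}{17179}\right) = \left(-1350\right) \left(- \frac{1}{32792}\right) + \frac{2}{9} \left(- \frac{1}{99}\right) 3471 \left(- \frac{1}{17179}\right) = \frac{675}{16396} - - \frac{2314}{5102163} = \frac{675}{16396} + \frac{2314}{5102163} = \frac{3481900369}{83655064548}$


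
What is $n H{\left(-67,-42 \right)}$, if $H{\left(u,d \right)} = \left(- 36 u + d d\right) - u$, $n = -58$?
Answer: $-246094$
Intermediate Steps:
$H{\left(u,d \right)} = d^{2} - 37 u$ ($H{\left(u,d \right)} = \left(- 36 u + d^{2}\right) - u = \left(d^{2} - 36 u\right) - u = d^{2} - 37 u$)
$n H{\left(-67,-42 \right)} = - 58 \left(\left(-42\right)^{2} - -2479\right) = - 58 \left(1764 + 2479\right) = \left(-58\right) 4243 = -246094$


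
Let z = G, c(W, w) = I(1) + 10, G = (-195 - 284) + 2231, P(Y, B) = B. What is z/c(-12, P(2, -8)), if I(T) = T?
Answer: 1752/11 ≈ 159.27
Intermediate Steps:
G = 1752 (G = -479 + 2231 = 1752)
c(W, w) = 11 (c(W, w) = 1 + 10 = 11)
z = 1752
z/c(-12, P(2, -8)) = 1752/11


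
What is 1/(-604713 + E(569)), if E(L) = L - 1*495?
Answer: -1/604639 ≈ -1.6539e-6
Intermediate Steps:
E(L) = -495 + L (E(L) = L - 495 = -495 + L)
1/(-604713 + E(569)) = 1/(-604713 + (-495 + 569)) = 1/(-604713 + 74) = 1/(-604639) = -1/604639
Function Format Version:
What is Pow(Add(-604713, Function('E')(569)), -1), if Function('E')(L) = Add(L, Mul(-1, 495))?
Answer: Rational(-1, 604639) ≈ -1.6539e-6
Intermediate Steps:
Function('E')(L) = Add(-495, L) (Function('E')(L) = Add(L, -495) = Add(-495, L))
Pow(Add(-604713, Function('E')(569)), -1) = Pow(Add(-604713, Add(-495, 569)), -1) = Pow(Add(-604713, 74), -1) = Pow(-604639, -1) = Rational(-1, 604639)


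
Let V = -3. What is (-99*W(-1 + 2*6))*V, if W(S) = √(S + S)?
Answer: 297*√22 ≈ 1393.1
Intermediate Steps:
W(S) = √2*√S (W(S) = √(2*S) = √2*√S)
(-99*W(-1 + 2*6))*V = -99*√2*√(-1 + 2*6)*(-3) = -99*√2*√(-1 + 12)*(-3) = -99*√2*√11*(-3) = -99*√22*(-3) = 297*√22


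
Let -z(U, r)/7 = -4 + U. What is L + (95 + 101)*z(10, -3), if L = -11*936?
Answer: -18528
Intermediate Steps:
z(U, r) = 28 - 7*U (z(U, r) = -7*(-4 + U) = 28 - 7*U)
L = -10296
L + (95 + 101)*z(10, -3) = -10296 + (95 + 101)*(28 - 7*10) = -10296 + 196*(28 - 70) = -10296 + 196*(-42) = -10296 - 8232 = -18528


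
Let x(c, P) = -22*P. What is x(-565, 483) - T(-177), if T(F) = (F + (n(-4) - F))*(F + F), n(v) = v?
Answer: -12042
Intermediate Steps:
T(F) = -8*F (T(F) = (F + (-4 - F))*(F + F) = -8*F)
x(-565, 483) - T(-177) = -22*483 - (-8)*(-177) = -10626 - 1*1416 = -10626 - 1416 = -12042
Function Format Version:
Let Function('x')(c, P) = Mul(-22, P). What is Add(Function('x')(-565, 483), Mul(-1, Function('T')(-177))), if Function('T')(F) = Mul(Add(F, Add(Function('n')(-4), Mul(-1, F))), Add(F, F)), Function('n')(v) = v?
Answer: -12042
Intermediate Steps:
Function('T')(F) = Mul(-8, F) (Function('T')(F) = Mul(Add(F, Add(-4, Mul(-1, F))), Add(F, F)) = Mul(-4, Mul(2, F)) = Mul(-8, F))
Add(Function('x')(-565, 483), Mul(-1, Function('T')(-177))) = Add(Mul(-22, 483), Mul(-1, Mul(-8, -177))) = Add(-10626, Mul(-1, 1416)) = Add(-10626, -1416) = -12042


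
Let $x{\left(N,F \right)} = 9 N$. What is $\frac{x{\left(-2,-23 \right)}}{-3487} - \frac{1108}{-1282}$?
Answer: $\frac{1943336}{2235167} \approx 0.86944$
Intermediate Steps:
$\frac{x{\left(-2,-23 \right)}}{-3487} - \frac{1108}{-1282} = \frac{9 \left(-2\right)}{-3487} - \frac{1108}{-1282} = \left(-18\right) \left(- \frac{1}{3487}\right) - - \frac{554}{641} = \frac{18}{3487} + \frac{554}{641} = \frac{1943336}{2235167}$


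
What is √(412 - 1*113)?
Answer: √299 ≈ 17.292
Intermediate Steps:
√(412 - 1*113) = √(412 - 113) = √299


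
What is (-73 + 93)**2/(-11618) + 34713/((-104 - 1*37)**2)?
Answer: 21963513/12832081 ≈ 1.7116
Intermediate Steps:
(-73 + 93)**2/(-11618) + 34713/((-104 - 1*37)**2) = 20**2*(-1/11618) + 34713/((-104 - 37)**2) = 400*(-1/11618) + 34713/((-141)**2) = -200/5809 + 34713/19881 = -200/5809 + 34713*(1/19881) = -200/5809 + 3857/2209 = 21963513/12832081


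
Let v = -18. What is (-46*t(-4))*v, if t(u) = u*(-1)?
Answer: 3312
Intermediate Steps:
t(u) = -u
(-46*t(-4))*v = -(-46)*(-4)*(-18) = -46*4*(-18) = -184*(-18) = 3312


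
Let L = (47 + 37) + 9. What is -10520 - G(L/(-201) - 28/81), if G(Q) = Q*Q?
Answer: -309857746849/29452329 ≈ -10521.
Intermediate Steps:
L = 93 (L = 84 + 9 = 93)
G(Q) = Q²
-10520 - G(L/(-201) - 28/81) = -10520 - (93/(-201) - 28/81)² = -10520 - (93*(-1/201) - 28*1/81)² = -10520 - (-31/67 - 28/81)² = -10520 - (-4387/5427)² = -10520 - 1*19245769/29452329 = -10520 - 19245769/29452329 = -309857746849/29452329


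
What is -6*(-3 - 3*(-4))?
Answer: -54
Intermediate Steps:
-6*(-3 - 3*(-4)) = -6*(-3 + 12) = -6*9 = -54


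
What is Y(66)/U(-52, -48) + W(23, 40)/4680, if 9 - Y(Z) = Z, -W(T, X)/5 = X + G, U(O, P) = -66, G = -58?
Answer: 505/572 ≈ 0.88287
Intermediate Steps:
W(T, X) = 290 - 5*X (W(T, X) = -5*(X - 58) = -5*(-58 + X) = 290 - 5*X)
Y(Z) = 9 - Z
Y(66)/U(-52, -48) + W(23, 40)/4680 = (9 - 1*66)/(-66) + (290 - 5*40)/4680 = (9 - 66)*(-1/66) + (290 - 200)*(1/4680) = -57*(-1/66) + 90*(1/4680) = 19/22 + 1/52 = 505/572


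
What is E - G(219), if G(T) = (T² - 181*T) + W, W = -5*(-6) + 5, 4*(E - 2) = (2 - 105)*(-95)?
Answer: -23635/4 ≈ -5908.8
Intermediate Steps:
E = 9793/4 (E = 2 + ((2 - 105)*(-95))/4 = 2 + (-103*(-95))/4 = 2 + (¼)*9785 = 2 + 9785/4 = 9793/4 ≈ 2448.3)
W = 35 (W = 30 + 5 = 35)
G(T) = 35 + T² - 181*T (G(T) = (T² - 181*T) + 35 = 35 + T² - 181*T)
E - G(219) = 9793/4 - (35 + 219² - 181*219) = 9793/4 - (35 + 47961 - 39639) = 9793/4 - 1*8357 = 9793/4 - 8357 = -23635/4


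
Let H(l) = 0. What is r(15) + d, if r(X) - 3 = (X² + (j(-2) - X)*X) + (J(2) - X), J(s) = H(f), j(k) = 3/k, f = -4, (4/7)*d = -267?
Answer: -2007/4 ≈ -501.75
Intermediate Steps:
d = -1869/4 (d = (7/4)*(-267) = -1869/4 ≈ -467.25)
J(s) = 0
r(X) = 3 + X² - X + X*(-3/2 - X) (r(X) = 3 + ((X² + (3/(-2) - X)*X) + (0 - X)) = 3 + ((X² + (3*(-½) - X)*X) - X) = 3 + ((X² + (-3/2 - X)*X) - X) = 3 + ((X² + X*(-3/2 - X)) - X) = 3 + (X² - X + X*(-3/2 - X)) = 3 + X² - X + X*(-3/2 - X))
r(15) + d = (3 - 5/2*15) - 1869/4 = (3 - 75/2) - 1869/4 = -69/2 - 1869/4 = -2007/4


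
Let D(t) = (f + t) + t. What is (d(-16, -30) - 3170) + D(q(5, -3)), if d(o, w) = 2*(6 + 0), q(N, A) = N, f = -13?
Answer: -3161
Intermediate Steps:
D(t) = -13 + 2*t (D(t) = (-13 + t) + t = -13 + 2*t)
d(o, w) = 12 (d(o, w) = 2*6 = 12)
(d(-16, -30) - 3170) + D(q(5, -3)) = (12 - 3170) + (-13 + 2*5) = -3158 + (-13 + 10) = -3158 - 3 = -3161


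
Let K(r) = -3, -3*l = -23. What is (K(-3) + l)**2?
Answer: 196/9 ≈ 21.778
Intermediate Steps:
l = 23/3 (l = -1/3*(-23) = 23/3 ≈ 7.6667)
(K(-3) + l)**2 = (-3 + 23/3)**2 = (14/3)**2 = 196/9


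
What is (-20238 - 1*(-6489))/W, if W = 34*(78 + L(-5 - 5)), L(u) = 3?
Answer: -4583/918 ≈ -4.9924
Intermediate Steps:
W = 2754 (W = 34*(78 + 3) = 34*81 = 2754)
(-20238 - 1*(-6489))/W = (-20238 - 1*(-6489))/2754 = (-20238 + 6489)*(1/2754) = -13749*1/2754 = -4583/918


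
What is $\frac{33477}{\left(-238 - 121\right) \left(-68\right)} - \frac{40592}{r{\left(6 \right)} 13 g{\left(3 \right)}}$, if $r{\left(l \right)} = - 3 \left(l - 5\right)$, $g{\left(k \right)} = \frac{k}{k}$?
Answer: $\frac{992237507}{952068} \approx 1042.2$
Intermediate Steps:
$g{\left(k \right)} = 1$
$r{\left(l \right)} = 15 - 3 l$ ($r{\left(l \right)} = - 3 \left(-5 + l\right) = 15 - 3 l$)
$\frac{33477}{\left(-238 - 121\right) \left(-68\right)} - \frac{40592}{r{\left(6 \right)} 13 g{\left(3 \right)}} = \frac{33477}{\left(-238 - 121\right) \left(-68\right)} - \frac{40592}{\left(15 - 18\right) 13 \cdot 1} = \frac{33477}{\left(-359\right) \left(-68\right)} - \frac{40592}{\left(-3\right) 13 \cdot 1} = \frac{33477}{24412} - \frac{40592}{\left(-39\right) 1} = 33477 \cdot \frac{1}{24412} - \frac{40592}{-39} = \frac{33477}{24412} - - \frac{40592}{39} = \frac{33477}{24412} + \frac{40592}{39} = \frac{992237507}{952068}$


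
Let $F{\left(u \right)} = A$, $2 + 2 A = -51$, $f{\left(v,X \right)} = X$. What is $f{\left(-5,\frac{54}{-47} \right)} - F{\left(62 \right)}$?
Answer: $\frac{2383}{94} \approx 25.351$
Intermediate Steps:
$A = - \frac{53}{2}$ ($A = -1 + \frac{1}{2} \left(-51\right) = -1 - \frac{51}{2} = - \frac{53}{2} \approx -26.5$)
$F{\left(u \right)} = - \frac{53}{2}$
$f{\left(-5,\frac{54}{-47} \right)} - F{\left(62 \right)} = \frac{54}{-47} - - \frac{53}{2} = 54 \left(- \frac{1}{47}\right) + \frac{53}{2} = - \frac{54}{47} + \frac{53}{2} = \frac{2383}{94}$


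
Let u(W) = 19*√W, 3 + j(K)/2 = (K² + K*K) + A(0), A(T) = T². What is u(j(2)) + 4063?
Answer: 4063 + 19*√10 ≈ 4123.1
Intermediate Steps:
j(K) = -6 + 4*K² (j(K) = -6 + 2*((K² + K*K) + 0²) = -6 + 2*((K² + K²) + 0) = -6 + 2*(2*K² + 0) = -6 + 2*(2*K²) = -6 + 4*K²)
u(j(2)) + 4063 = 19*√(-6 + 4*2²) + 4063 = 19*√(-6 + 4*4) + 4063 = 19*√(-6 + 16) + 4063 = 19*√10 + 4063 = 4063 + 19*√10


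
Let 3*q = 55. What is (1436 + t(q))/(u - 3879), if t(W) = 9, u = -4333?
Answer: -1445/8212 ≈ -0.17596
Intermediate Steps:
q = 55/3 (q = (⅓)*55 = 55/3 ≈ 18.333)
(1436 + t(q))/(u - 3879) = (1436 + 9)/(-4333 - 3879) = 1445/(-8212) = 1445*(-1/8212) = -1445/8212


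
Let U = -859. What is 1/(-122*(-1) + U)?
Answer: -1/737 ≈ -0.0013569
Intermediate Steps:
1/(-122*(-1) + U) = 1/(-122*(-1) - 859) = 1/(122 - 859) = 1/(-737) = -1/737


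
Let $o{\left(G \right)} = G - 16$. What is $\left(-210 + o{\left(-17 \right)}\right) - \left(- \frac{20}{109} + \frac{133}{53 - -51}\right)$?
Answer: $- \frac{2767065}{11336} \approx -244.1$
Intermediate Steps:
$o{\left(G \right)} = -16 + G$
$\left(-210 + o{\left(-17 \right)}\right) - \left(- \frac{20}{109} + \frac{133}{53 - -51}\right) = \left(-210 - 33\right) - \left(- \frac{20}{109} + \frac{133}{53 - -51}\right) = \left(-210 - 33\right) - \left(- \frac{20}{109} + \frac{133}{53 + 51}\right) = -243 + \left(- \frac{133}{104} + \frac{20}{109}\right) = -243 - \frac{12417}{11336} = - \frac{2767065}{11336}$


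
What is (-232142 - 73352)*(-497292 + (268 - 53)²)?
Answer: 137798262098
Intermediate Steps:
(-232142 - 73352)*(-497292 + (268 - 53)²) = -305494*(-497292 + 215²) = -305494*(-497292 + 46225) = -305494*(-451067) = 137798262098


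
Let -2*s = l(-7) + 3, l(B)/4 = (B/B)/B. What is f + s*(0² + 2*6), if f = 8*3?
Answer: 66/7 ≈ 9.4286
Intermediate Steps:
f = 24
l(B) = 4/B (l(B) = 4*((B/B)/B) = 4*(1/B) = 4/B)
s = -17/14 (s = -(4/(-7) + 3)/2 = -(4*(-⅐) + 3)/2 = -(-4/7 + 3)/2 = -½*17/7 = -17/14 ≈ -1.2143)
f + s*(0² + 2*6) = 24 - 17*(0² + 2*6)/14 = 24 - 17*(0 + 12)/14 = 24 - 17/14*12 = 24 - 102/7 = 66/7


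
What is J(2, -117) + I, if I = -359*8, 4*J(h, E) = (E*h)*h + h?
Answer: -5977/2 ≈ -2988.5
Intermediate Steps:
J(h, E) = h/4 + E*h²/4 (J(h, E) = ((E*h)*h + h)/4 = (E*h² + h)/4 = (h + E*h²)/4 = h/4 + E*h²/4)
I = -2872
J(2, -117) + I = (¼)*2*(1 - 117*2) - 2872 = (¼)*2*(1 - 234) - 2872 = (¼)*2*(-233) - 2872 = -233/2 - 2872 = -5977/2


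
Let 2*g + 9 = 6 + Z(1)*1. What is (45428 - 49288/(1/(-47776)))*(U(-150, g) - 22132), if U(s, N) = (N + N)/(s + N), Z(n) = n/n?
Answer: -7869673399247880/151 ≈ -5.2117e+13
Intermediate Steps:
Z(n) = 1
g = -1 (g = -9/2 + (6 + 1*1)/2 = -9/2 + (6 + 1)/2 = -9/2 + (½)*7 = -9/2 + 7/2 = -1)
U(s, N) = 2*N/(N + s) (U(s, N) = (2*N)/(N + s) = 2*N/(N + s))
(45428 - 49288/(1/(-47776)))*(U(-150, g) - 22132) = (45428 - 49288/(1/(-47776)))*(2*(-1)/(-1 - 150) - 22132) = (45428 - 49288/(-1/47776))*(2*(-1)/(-151) - 22132) = (45428 - 49288*(-47776))*(2*(-1)*(-1/151) - 22132) = (45428 + 2354783488)*(2/151 - 22132) = 2354828916*(-3341930/151) = -7869673399247880/151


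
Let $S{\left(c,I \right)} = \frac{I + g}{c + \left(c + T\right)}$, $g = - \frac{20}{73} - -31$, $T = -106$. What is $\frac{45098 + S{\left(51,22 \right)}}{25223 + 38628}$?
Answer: $\frac{13164767}{18644492} \approx 0.70609$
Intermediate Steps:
$g = \frac{2243}{73}$ ($g = \left(-20\right) \frac{1}{73} + 31 = - \frac{20}{73} + 31 = \frac{2243}{73} \approx 30.726$)
$S{\left(c,I \right)} = \frac{\frac{2243}{73} + I}{-106 + 2 c}$ ($S{\left(c,I \right)} = \frac{I + \frac{2243}{73}}{c + \left(c - 106\right)} = \frac{\frac{2243}{73} + I}{c + \left(-106 + c\right)} = \frac{\frac{2243}{73} + I}{-106 + 2 c}$)
$\frac{45098 + S{\left(51,22 \right)}}{25223 + 38628} = \frac{45098 + \frac{2243 + 73 \cdot 22}{146 \left(-53 + 51\right)}}{25223 + 38628} = \frac{45098 + \frac{2243 + 1606}{146 \left(-2\right)}}{63851} = \left(45098 + \frac{1}{146} \left(- \frac{1}{2}\right) 3849\right) \frac{1}{63851} = \left(45098 - \frac{3849}{292}\right) \frac{1}{63851} = \frac{13164767}{292} \cdot \frac{1}{63851} = \frac{13164767}{18644492}$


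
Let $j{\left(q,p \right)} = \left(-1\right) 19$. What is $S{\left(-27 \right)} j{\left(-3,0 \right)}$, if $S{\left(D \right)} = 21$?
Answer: $-399$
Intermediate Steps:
$j{\left(q,p \right)} = -19$
$S{\left(-27 \right)} j{\left(-3,0 \right)} = 21 \left(-19\right) = -399$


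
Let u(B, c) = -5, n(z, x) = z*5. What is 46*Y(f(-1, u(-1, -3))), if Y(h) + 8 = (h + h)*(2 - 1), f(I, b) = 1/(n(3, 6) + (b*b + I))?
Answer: -14260/39 ≈ -365.64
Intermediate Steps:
n(z, x) = 5*z
f(I, b) = 1/(15 + I + b²) (f(I, b) = 1/(5*3 + (b*b + I)) = 1/(15 + (b² + I)) = 1/(15 + (I + b²)) = 1/(15 + I + b²))
Y(h) = -8 + 2*h (Y(h) = -8 + (h + h)*(2 - 1) = -8 + (2*h)*1 = -8 + 2*h)
46*Y(f(-1, u(-1, -3))) = 46*(-8 + 2/(15 - 1 + (-5)²)) = 46*(-8 + 2/(15 - 1 + 25)) = 46*(-8 + 2/39) = 46*(-310/39) = -14260/39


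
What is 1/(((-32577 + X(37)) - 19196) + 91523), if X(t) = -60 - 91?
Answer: 1/39599 ≈ 2.5253e-5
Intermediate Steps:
X(t) = -151
1/(((-32577 + X(37)) - 19196) + 91523) = 1/(((-32577 - 151) - 19196) + 91523) = 1/((-32728 - 19196) + 91523) = 1/(-51924 + 91523) = 1/39599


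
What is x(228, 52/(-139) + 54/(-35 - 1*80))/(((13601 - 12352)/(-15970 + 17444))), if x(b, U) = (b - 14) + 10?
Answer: 330176/1249 ≈ 264.35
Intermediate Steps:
x(b, U) = -4 + b (x(b, U) = (-14 + b) + 10 = -4 + b)
x(228, 52/(-139) + 54/(-35 - 1*80))/(((13601 - 12352)/(-15970 + 17444))) = (-4 + 228)/(((13601 - 12352)/(-15970 + 17444))) = 224/((1249/1474)) = 224/((1249*(1/1474))) = 224/(1249/1474) = 224*(1474/1249) = 330176/1249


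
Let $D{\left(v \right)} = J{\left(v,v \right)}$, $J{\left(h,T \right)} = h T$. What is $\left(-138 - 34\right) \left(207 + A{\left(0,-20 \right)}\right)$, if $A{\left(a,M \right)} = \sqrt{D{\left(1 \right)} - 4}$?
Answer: $-35604 - 172 i \sqrt{3} \approx -35604.0 - 297.91 i$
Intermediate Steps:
$J{\left(h,T \right)} = T h$
$D{\left(v \right)} = v^{2}$ ($D{\left(v \right)} = v v = v^{2}$)
$A{\left(a,M \right)} = i \sqrt{3}$ ($A{\left(a,M \right)} = \sqrt{1^{2} - 4} = \sqrt{1 - 4} = \sqrt{-3} = i \sqrt{3}$)
$\left(-138 - 34\right) \left(207 + A{\left(0,-20 \right)}\right) = \left(-138 - 34\right) \left(207 + i \sqrt{3}\right) = - 172 \left(207 + i \sqrt{3}\right) = -35604 - 172 i \sqrt{3}$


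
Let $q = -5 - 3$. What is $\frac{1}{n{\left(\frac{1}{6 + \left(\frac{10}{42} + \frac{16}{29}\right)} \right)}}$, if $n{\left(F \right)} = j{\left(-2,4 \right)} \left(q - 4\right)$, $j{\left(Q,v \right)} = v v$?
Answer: $- \frac{1}{192} \approx -0.0052083$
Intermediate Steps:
$q = -8$ ($q = -5 - 3 = -8$)
$j{\left(Q,v \right)} = v^{2}$
$n{\left(F \right)} = -192$ ($n{\left(F \right)} = 4^{2} \left(-8 - 4\right) = 16 \left(-12\right) = -192$)
$\frac{1}{n{\left(\frac{1}{6 + \left(\frac{10}{42} + \frac{16}{29}\right)} \right)}} = \frac{1}{-192} = - \frac{1}{192}$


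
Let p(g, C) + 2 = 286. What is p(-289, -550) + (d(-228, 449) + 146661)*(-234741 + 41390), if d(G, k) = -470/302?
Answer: -4281869222292/151 ≈ -2.8357e+10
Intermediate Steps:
d(G, k) = -235/151 (d(G, k) = -470*1/302 = -235/151)
p(g, C) = 284 (p(g, C) = -2 + 286 = 284)
p(-289, -550) + (d(-228, 449) + 146661)*(-234741 + 41390) = 284 + (-235/151 + 146661)*(-234741 + 41390) = 284 + (22145576/151)*(-193351) = 284 - 4281869265176/151 = -4281869222292/151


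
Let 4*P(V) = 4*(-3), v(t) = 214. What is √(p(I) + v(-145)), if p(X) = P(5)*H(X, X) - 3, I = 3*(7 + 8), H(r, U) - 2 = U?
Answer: √70 ≈ 8.3666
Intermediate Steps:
P(V) = -3 (P(V) = (4*(-3))/4 = (¼)*(-12) = -3)
H(r, U) = 2 + U
I = 45 (I = 3*15 = 45)
p(X) = -9 - 3*X (p(X) = -3*(2 + X) - 3 = (-6 - 3*X) - 3 = -9 - 3*X)
√(p(I) + v(-145)) = √((-9 - 3*45) + 214) = √((-9 - 135) + 214) = √(-144 + 214) = √70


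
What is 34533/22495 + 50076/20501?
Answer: 141109281/35474615 ≈ 3.9778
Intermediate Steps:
34533/22495 + 50076/20501 = 34533*(1/22495) + 50076*(1/20501) = 34533/22495 + 3852/1577 = 141109281/35474615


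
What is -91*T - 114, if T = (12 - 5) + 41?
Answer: -4482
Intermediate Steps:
T = 48 (T = 7 + 41 = 48)
-91*T - 114 = -91*48 - 114 = -4368 - 114 = -4482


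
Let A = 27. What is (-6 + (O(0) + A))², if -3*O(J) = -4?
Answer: 4489/9 ≈ 498.78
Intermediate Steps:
O(J) = 4/3 (O(J) = -⅓*(-4) = 4/3)
(-6 + (O(0) + A))² = (-6 + (4/3 + 27))² = (-6 + 85/3)² = (67/3)² = 4489/9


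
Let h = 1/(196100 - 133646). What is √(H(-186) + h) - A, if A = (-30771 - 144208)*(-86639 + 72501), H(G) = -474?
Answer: -2473853102 + I*√1848837940530/62454 ≈ -2.4739e+9 + 21.772*I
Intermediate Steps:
h = 1/62454 ≈ 1.6012e-5
A = 2473853102 (A = -174979*(-14138) = 2473853102)
√(H(-186) + h) - A = √(-474 + 1/62454) - 1*2473853102 = √(-29603195/62454) - 2473853102 = I*√1848837940530/62454 - 2473853102 = -2473853102 + I*√1848837940530/62454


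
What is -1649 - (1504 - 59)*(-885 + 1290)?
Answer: -586874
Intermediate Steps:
-1649 - (1504 - 59)*(-885 + 1290) = -1649 - 1445*405 = -1649 - 1*585225 = -1649 - 585225 = -586874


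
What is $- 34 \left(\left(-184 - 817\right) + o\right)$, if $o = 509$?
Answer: $16728$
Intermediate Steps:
$- 34 \left(\left(-184 - 817\right) + o\right) = - 34 \left(\left(-184 - 817\right) + 509\right) = - 34 \left(-1001 + 509\right) = \left(-34\right) \left(-492\right) = 16728$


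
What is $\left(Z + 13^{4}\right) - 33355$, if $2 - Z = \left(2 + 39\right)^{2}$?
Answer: $-6473$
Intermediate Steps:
$Z = -1679$ ($Z = 2 - \left(2 + 39\right)^{2} = 2 - 41^{2} = 2 - 1681 = -1679$)
$\left(Z + 13^{4}\right) - 33355 = \left(-1679 + 13^{4}\right) - 33355 = \left(-1679 + 28561\right) - 33355 = 26882 - 33355 = -6473$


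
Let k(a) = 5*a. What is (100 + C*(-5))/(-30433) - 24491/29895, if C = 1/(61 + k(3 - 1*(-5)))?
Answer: -75580584928/91889248035 ≈ -0.82252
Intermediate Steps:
C = 1/101 (C = 1/(61 + 5*(3 - 1*(-5))) = 1/(61 + 5*(3 + 5)) = 1/(61 + 5*8) = 1/(61 + 40) = 1/101 ≈ 0.0099010)
(100 + C*(-5))/(-30433) - 24491/29895 = (100 + (1/101)*(-5))/(-30433) - 24491/29895 = (100 - 5/101)*(-1/30433) - 24491*1/29895 = (10095/101)*(-1/30433) - 24491/29895 = -10095/3073733 - 24491/29895 = -75580584928/91889248035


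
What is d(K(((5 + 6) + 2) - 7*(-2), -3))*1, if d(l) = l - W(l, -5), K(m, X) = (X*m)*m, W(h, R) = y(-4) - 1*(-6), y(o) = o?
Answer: -2189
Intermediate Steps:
W(h, R) = 2 (W(h, R) = -4 - 1*(-6) = -4 + 6 = 2)
K(m, X) = X*m²
d(l) = -2 + l (d(l) = l - 1*2 = l - 2 = -2 + l)
d(K(((5 + 6) + 2) - 7*(-2), -3))*1 = (-2 - 3*(((5 + 6) + 2) - 7*(-2))²)*1 = (-2 - 3*((11 + 2) - 1*(-14))²)*1 = (-2 - 3*(13 + 14)²)*1 = (-2 - 3*27²)*1 = (-2 - 3*729)*1 = (-2 - 2187)*1 = -2189*1 = -2189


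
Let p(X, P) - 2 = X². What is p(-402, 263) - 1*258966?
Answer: -97360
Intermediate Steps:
p(X, P) = 2 + X²
p(-402, 263) - 1*258966 = (2 + (-402)²) - 1*258966 = (2 + 161604) - 258966 = 161606 - 258966 = -97360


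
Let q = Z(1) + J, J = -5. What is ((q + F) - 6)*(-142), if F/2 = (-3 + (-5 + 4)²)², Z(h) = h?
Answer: 284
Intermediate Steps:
F = 8 (F = 2*(-3 + (-5 + 4)²)² = 2*(-3 + (-1)²)² = 2*(-3 + 1)² = 2*(-2)² = 2*4 = 8)
q = -4 (q = 1 - 5 = -4)
((q + F) - 6)*(-142) = ((-4 + 8) - 6)*(-142) = (4 - 6)*(-142) = -2*(-142) = 284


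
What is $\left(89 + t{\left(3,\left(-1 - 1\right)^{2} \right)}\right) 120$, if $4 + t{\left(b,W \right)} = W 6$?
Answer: $13080$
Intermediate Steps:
$t{\left(b,W \right)} = -4 + 6 W$ ($t{\left(b,W \right)} = -4 + W 6 = -4 + 6 W$)
$\left(89 + t{\left(3,\left(-1 - 1\right)^{2} \right)}\right) 120 = \left(89 - \left(4 - 6 \left(-1 - 1\right)^{2}\right)\right) 120 = \left(89 - \left(4 - 6 \left(-2\right)^{2}\right)\right) 120 = \left(89 + \left(-4 + 6 \cdot 4\right)\right) 120 = \left(89 + \left(-4 + 24\right)\right) 120 = \left(89 + 20\right) 120 = 109 \cdot 120 = 13080$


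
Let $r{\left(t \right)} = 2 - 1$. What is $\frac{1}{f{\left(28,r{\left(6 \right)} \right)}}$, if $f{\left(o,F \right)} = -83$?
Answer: $- \frac{1}{83} \approx -0.012048$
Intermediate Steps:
$r{\left(t \right)} = 1$ ($r{\left(t \right)} = 2 - 1 = 1$)
$\frac{1}{f{\left(28,r{\left(6 \right)} \right)}} = \frac{1}{-83} = - \frac{1}{83}$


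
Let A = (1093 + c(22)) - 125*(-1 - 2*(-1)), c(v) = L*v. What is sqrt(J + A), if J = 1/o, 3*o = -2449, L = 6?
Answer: sqrt(6597353753)/2449 ≈ 33.166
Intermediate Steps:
o = -2449/3 (o = (1/3)*(-2449) = -2449/3 ≈ -816.33)
c(v) = 6*v
A = 1100 (A = (1093 + 6*22) - 125*(-1 - 2*(-1)) = (1093 + 132) - 125*(-1 + 2) = 1225 - 125*1 = 1225 - 125 = 1100)
J = -3/2449 (J = 1/(-2449/3) = -3/2449 ≈ -0.0012250)
sqrt(J + A) = sqrt(-3/2449 + 1100) = sqrt(2693897/2449) = sqrt(6597353753)/2449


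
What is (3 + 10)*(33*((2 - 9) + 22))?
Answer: 6435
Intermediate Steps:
(3 + 10)*(33*((2 - 9) + 22)) = 13*(33*(-7 + 22)) = 13*(33*15) = 13*495 = 6435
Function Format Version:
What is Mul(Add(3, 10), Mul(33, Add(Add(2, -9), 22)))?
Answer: 6435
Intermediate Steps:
Mul(Add(3, 10), Mul(33, Add(Add(2, -9), 22))) = Mul(13, Mul(33, Add(-7, 22))) = Mul(13, Mul(33, 15)) = Mul(13, 495) = 6435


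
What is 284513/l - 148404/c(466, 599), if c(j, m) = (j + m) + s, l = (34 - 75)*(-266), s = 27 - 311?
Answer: -1396289371/8517586 ≈ -163.93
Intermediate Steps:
s = -284
l = 10906 (l = -41*(-266) = 10906)
c(j, m) = -284 + j + m (c(j, m) = (j + m) - 284 = -284 + j + m)
284513/l - 148404/c(466, 599) = 284513/10906 - 148404/(-284 + 466 + 599) = 284513*(1/10906) - 148404/781 = 284513/10906 - 148404*1/781 = 284513/10906 - 148404/781 = -1396289371/8517586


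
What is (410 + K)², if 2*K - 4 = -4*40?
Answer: 110224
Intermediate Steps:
K = -78 (K = 2 + (-4*40)/2 = 2 + (½)*(-160) = 2 - 80 = -78)
(410 + K)² = (410 - 78)² = 332² = 110224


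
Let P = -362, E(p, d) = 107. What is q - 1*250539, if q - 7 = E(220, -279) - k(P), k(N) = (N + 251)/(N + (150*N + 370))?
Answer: -13596074211/54292 ≈ -2.5043e+5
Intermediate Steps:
k(N) = (251 + N)/(370 + 151*N) (k(N) = (251 + N)/(N + (370 + 150*N)) = (251 + N)/(370 + 151*N))
q = 6189177/54292 (q = 7 + (107 - (251 - 362)/(370 + 151*(-362))) = 7 + (107 - (-111)/(370 - 54662)) = 7 + (107 - (-111)/(-54292)) = 7 + (107 - (-1)*(-111)/54292) = 7 + (107 - 1*111/54292) = 7 + (107 - 111/54292) = 7 + 5809133/54292 = 6189177/54292 ≈ 114.00)
q - 1*250539 = 6189177/54292 - 1*250539 = 6189177/54292 - 250539 = -13596074211/54292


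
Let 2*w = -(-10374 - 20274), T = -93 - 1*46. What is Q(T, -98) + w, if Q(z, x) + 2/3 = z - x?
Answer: 45847/3 ≈ 15282.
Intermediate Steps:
T = -139 (T = -93 - 46 = -139)
Q(z, x) = -⅔ + z - x (Q(z, x) = -⅔ + (z - x) = -⅔ + z - x)
w = 15324 (w = (-(-10374 - 20274))/2 = (-1*(-30648))/2 = (½)*30648 = 15324)
Q(T, -98) + w = (-⅔ - 139 - 1*(-98)) + 15324 = (-⅔ - 139 + 98) + 15324 = -125/3 + 15324 = 45847/3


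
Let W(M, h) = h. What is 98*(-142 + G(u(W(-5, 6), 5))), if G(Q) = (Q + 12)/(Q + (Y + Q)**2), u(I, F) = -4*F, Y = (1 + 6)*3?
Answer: -263620/19 ≈ -13875.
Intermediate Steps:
Y = 21 (Y = 7*3 = 21)
G(Q) = (12 + Q)/(Q + (21 + Q)**2) (G(Q) = (Q + 12)/(Q + (21 + Q)**2) = (12 + Q)/(Q + (21 + Q)**2))
98*(-142 + G(u(W(-5, 6), 5))) = 98*(-142 + (12 - 4*5)/(-4*5 + (21 - 4*5)**2)) = 98*(-142 + (12 - 20)/(-20 + (21 - 20)**2)) = 98*(-142 - 8/(-20 + 1**2)) = 98*(-142 - 8/(-20 + 1)) = 98*(-142 - 8/(-19)) = 98*(-142 - 1/19*(-8)) = 98*(-142 + 8/19) = 98*(-2690/19) = -263620/19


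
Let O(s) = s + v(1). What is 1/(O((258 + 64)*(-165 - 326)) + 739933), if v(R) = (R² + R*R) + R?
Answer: 1/581834 ≈ 1.7187e-6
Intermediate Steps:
v(R) = R + 2*R² (v(R) = (R² + R²) + R = 2*R² + R = R + 2*R²)
O(s) = 3 + s (O(s) = s + 1*(1 + 2*1) = s + 1*(1 + 2) = s + 1*3 = s + 3 = 3 + s)
1/(O((258 + 64)*(-165 - 326)) + 739933) = 1/((3 + (258 + 64)*(-165 - 326)) + 739933) = 1/((3 + 322*(-491)) + 739933) = 1/((3 - 158102) + 739933) = 1/(-158099 + 739933) = 1/581834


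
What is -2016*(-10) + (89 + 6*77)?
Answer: 20711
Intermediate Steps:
-2016*(-10) + (89 + 6*77) = 20160 + (89 + 462) = 20160 + 551 = 20711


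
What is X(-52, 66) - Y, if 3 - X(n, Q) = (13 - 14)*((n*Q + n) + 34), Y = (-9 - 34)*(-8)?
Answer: -3791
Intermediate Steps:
Y = 344 (Y = -43*(-8) = 344)
X(n, Q) = 37 + n + Q*n (X(n, Q) = 3 - (13 - 14)*((n*Q + n) + 34) = 3 - (-1)*((Q*n + n) + 34) = 3 - (-1)*((n + Q*n) + 34) = 3 - (-1)*(34 + n + Q*n) = 3 - (-34 - n - Q*n) = 3 + (34 + n + Q*n) = 37 + n + Q*n)
X(-52, 66) - Y = (37 - 52 + 66*(-52)) - 1*344 = (37 - 52 - 3432) - 344 = -3447 - 344 = -3791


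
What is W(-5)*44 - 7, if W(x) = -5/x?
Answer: 37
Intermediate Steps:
W(-5)*44 - 7 = -5/(-5)*44 - 7 = -5*(-⅕)*44 - 7 = 1*44 - 7 = 44 - 7 = 37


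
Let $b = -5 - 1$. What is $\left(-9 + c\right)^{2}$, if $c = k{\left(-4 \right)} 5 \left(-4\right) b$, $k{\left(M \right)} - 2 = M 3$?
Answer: $1461681$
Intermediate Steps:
$b = -6$
$k{\left(M \right)} = 2 + 3 M$ ($k{\left(M \right)} = 2 + M 3 = 2 + 3 M$)
$c = -1200$ ($c = \left(2 + 3 \left(-4\right)\right) 5 \left(-4\right) \left(-6\right) = \left(2 - 12\right) \left(\left(-20\right) \left(-6\right)\right) = \left(-10\right) 120 = -1200$)
$\left(-9 + c\right)^{2} = \left(-9 - 1200\right)^{2} = \left(-1209\right)^{2} = 1461681$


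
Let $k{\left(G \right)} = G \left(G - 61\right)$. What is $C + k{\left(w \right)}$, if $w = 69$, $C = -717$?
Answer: $-165$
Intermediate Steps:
$k{\left(G \right)} = G \left(-61 + G\right)$
$C + k{\left(w \right)} = -717 + 69 \left(-61 + 69\right) = -717 + 69 \cdot 8 = -717 + 552 = -165$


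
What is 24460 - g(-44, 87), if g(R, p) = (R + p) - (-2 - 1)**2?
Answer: 24426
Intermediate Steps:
g(R, p) = -9 + R + p (g(R, p) = (R + p) - 1*(-3)**2 = (R + p) - 1*9 = (R + p) - 9 = -9 + R + p)
24460 - g(-44, 87) = 24460 - (-9 - 44 + 87) = 24460 - 1*34 = 24460 - 34 = 24426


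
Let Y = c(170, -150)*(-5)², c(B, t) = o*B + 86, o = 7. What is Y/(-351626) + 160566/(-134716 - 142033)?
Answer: -269782948/402116297 ≈ -0.67091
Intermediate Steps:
c(B, t) = 86 + 7*B (c(B, t) = 7*B + 86 = 86 + 7*B)
Y = 31900 (Y = (86 + 7*170)*(-5)² = (86 + 1190)*25 = 1276*25 = 31900)
Y/(-351626) + 160566/(-134716 - 142033) = 31900/(-351626) + 160566/(-134716 - 142033) = 31900*(-1/351626) + 160566/(-276749) = -1450/15983 + 160566*(-1/276749) = -1450/15983 - 160566/276749 = -269782948/402116297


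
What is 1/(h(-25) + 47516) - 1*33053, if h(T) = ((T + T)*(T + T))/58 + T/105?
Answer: -957325573888/28963349 ≈ -33053.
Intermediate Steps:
h(T) = T/105 + 2*T²/29 (h(T) = ((2*T)*(2*T))*(1/58) + T*(1/105) = (4*T²)*(1/58) + T/105 = 2*T²/29 + T/105 = T/105 + 2*T²/29)
1/(h(-25) + 47516) - 1*33053 = 1/((1/3045)*(-25)*(29 + 210*(-25)) + 47516) - 1*33053 = 1/((1/3045)*(-25)*(29 - 5250) + 47516) - 33053 = 1/((1/3045)*(-25)*(-5221) + 47516) - 33053 = 1/(26105/609 + 47516) - 33053 = 1/(28963349/609) - 33053 = 609/28963349 - 33053 = -957325573888/28963349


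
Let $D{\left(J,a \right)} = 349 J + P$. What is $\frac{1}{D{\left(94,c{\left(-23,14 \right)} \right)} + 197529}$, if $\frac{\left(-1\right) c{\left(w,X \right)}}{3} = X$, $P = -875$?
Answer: $\frac{1}{229460} \approx 4.3581 \cdot 10^{-6}$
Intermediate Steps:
$c{\left(w,X \right)} = - 3 X$
$D{\left(J,a \right)} = -875 + 349 J$ ($D{\left(J,a \right)} = 349 J - 875 = -875 + 349 J$)
$\frac{1}{D{\left(94,c{\left(-23,14 \right)} \right)} + 197529} = \frac{1}{\left(-875 + 349 \cdot 94\right) + 197529} = \frac{1}{\left(-875 + 32806\right) + 197529} = \frac{1}{31931 + 197529} = \frac{1}{229460}$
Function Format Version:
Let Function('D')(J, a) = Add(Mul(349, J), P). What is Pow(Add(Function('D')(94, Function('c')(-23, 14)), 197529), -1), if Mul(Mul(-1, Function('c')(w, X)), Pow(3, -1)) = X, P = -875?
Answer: Rational(1, 229460) ≈ 4.3581e-6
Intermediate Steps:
Function('c')(w, X) = Mul(-3, X)
Function('D')(J, a) = Add(-875, Mul(349, J)) (Function('D')(J, a) = Add(Mul(349, J), -875) = Add(-875, Mul(349, J)))
Pow(Add(Function('D')(94, Function('c')(-23, 14)), 197529), -1) = Pow(Add(Add(-875, Mul(349, 94)), 197529), -1) = Pow(Add(Add(-875, 32806), 197529), -1) = Pow(Add(31931, 197529), -1) = Pow(229460, -1) = Rational(1, 229460)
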